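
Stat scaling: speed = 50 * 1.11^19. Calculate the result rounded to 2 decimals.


value = base * growth^level
= 50 * 1.11^19
= 50 * 7.263344
= 363.17

363.17 speed


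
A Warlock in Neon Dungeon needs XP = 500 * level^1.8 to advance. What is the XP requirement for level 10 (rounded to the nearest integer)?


XP = 500 * level^1.8
Substitute level = 10:
XP = 500 * 10^1.8
= 500 * 63.0957
= 31548

31548 XP


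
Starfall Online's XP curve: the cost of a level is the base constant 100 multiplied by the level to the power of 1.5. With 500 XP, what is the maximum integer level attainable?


XP = 100 * level^1.5, so level = (XP / 100)^(1/1.5)
= (500 / 100)^(1/1.5)
= 5.0^0.6667
= 2.924
Floor: level = 2

level 2


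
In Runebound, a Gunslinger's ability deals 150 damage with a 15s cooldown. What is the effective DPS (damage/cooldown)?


DPS = damage / cooldown
= 150 / 15
= 10.00

10.00 DPS


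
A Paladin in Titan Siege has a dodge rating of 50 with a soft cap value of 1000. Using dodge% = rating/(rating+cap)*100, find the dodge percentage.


dodge% = 50 / (50 + 1000) * 100
= 50 / 1050 * 100
= 0.047619 * 100
= 4.76%

4.76%


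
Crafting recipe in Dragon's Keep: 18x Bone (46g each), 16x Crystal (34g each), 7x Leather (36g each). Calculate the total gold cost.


Cost breakdown:
  Bone: 18 * 46 = 828
  Crystal: 16 * 34 = 544
  Leather: 7 * 36 = 252
Total = 828 + 544 + 252 = 1624

1624 gold


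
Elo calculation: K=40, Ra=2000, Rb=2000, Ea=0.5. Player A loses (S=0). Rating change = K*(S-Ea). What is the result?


Elo update: delta = K * (S - Ea), where S = 0 (loses)
S - Ea = 0 - 0.5 = -0.5
Rating change = 40 * -0.5
= -20.00

-20.00 rating points


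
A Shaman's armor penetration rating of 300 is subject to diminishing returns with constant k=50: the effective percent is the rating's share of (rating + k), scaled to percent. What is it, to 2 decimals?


effective% = rating / (rating + k) * 100
= 300 / (300 + 50) * 100
= 300 / 350 * 100
= 0.857143 * 100
= 85.71%

85.71%


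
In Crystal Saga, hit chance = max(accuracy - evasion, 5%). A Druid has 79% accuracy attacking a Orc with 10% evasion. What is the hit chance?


accuracy - evasion = 79 - 10 = 69
Apply floor: max(69, 5) = 69
Hit chance = 69%

69%


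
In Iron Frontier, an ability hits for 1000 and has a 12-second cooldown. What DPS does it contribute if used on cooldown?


DPS = damage / cooldown
= 1000 / 12
= 83.33

83.33 DPS


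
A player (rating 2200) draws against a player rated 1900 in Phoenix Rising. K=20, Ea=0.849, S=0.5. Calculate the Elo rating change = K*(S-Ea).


Elo update: delta = K * (S - Ea), where S = 0.5 (draws)
S - Ea = 0.5 - 0.849 = -0.349
Rating change = 20 * -0.349
= -6.98

-6.98 rating points


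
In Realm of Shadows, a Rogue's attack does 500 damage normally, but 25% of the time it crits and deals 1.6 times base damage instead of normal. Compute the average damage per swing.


E[dmg] = base * (1 + crit_chance * (crit_mult - 1))
cc as decimal = 25/100 = 0.25
cm - 1 = 1.6 - 1 = 0.6
Bonus factor = 0.25 * 0.6 = 0.15
Total multiplier = 1 + 0.15 = 1.15
Expected damage = 500 * 1.15 = 575.00

575.00 damage


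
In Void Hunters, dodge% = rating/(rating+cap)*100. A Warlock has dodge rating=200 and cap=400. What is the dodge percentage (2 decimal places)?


dodge% = 200 / (200 + 400) * 100
= 200 / 600 * 100
= 0.333333 * 100
= 33.33%

33.33%


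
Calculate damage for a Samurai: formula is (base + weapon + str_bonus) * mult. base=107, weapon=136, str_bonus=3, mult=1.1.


Sum base + weapon + str = 107 + 136 + 3 = 246
Multiply by 1.1:
246 * 1.1 = 270.6

270.6 damage


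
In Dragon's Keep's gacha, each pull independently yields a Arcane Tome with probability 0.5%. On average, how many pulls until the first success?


Expected pulls for a geometric distribution = 1/p = 100 / rate%
= 100 / 0.5
= 200.0

200.0 pulls


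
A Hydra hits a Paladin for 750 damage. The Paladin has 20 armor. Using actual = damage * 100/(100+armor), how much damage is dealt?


actual = 750 * 100 / (100 + 20)
= 750 * 100 / 120
= 75000 / 120
= 625.00

625.00 damage


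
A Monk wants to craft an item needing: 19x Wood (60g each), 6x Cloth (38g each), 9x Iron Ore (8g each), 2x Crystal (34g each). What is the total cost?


Cost breakdown:
  Wood: 19 * 60 = 1140
  Cloth: 6 * 38 = 228
  Iron Ore: 9 * 8 = 72
  Crystal: 2 * 34 = 68
Total = 1140 + 228 + 72 + 68 = 1508

1508 gold


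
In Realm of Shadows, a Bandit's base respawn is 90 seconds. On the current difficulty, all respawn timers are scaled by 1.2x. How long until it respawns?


Respawn time = base * multiplier
= 90 * 1.2
= 108.0 seconds

108.0 seconds


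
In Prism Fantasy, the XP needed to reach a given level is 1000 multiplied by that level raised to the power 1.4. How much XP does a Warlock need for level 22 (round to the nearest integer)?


XP = 1000 * level^1.4
Substitute level = 22:
XP = 1000 * 22^1.4
= 1000 * 75.7516
= 75752

75752 XP


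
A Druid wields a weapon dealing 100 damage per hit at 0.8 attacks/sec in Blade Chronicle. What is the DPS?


DPS = damage * attack_speed
= 100 * 0.8
= 80.0

80.0 DPS


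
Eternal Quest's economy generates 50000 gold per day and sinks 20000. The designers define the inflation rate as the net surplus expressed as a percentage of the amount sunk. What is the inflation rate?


Net gold = 50000 - 20000 = 30000
Inflation rate = net / sunk * 100 = 30000 / 20000 * 100
= 1.5 * 100
= 150.00%

150.00%


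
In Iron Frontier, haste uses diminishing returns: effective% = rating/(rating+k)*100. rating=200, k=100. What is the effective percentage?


effective% = rating / (rating + k) * 100
= 200 / (200 + 100) * 100
= 200 / 300 * 100
= 0.666667 * 100
= 66.67%

66.67%


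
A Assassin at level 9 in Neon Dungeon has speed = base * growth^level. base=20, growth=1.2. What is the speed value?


value = base * growth^level
= 20 * 1.2^9
= 20 * 5.15978
= 103.20

103.20 speed


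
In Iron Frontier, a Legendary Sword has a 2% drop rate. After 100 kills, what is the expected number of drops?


Expected drops = kills * (drop_rate / 100)
= 100 * (2 / 100)
= 100 * 0.02
= 2.0

2.0 drops


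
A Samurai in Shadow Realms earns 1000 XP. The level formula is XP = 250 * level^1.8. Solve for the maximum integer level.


XP = 250 * level^1.8, so level = (XP / 250)^(1/1.8)
= (1000 / 250)^(1/1.8)
= 4.0^0.5556
= 2.1601
Floor: level = 2

level 2


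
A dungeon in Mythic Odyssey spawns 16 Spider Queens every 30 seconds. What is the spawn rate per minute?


Spawns per minute = count * (60 / interval)
= 16 * (60 / 30)
= 16 * 2.0
= 32.0

32.0 per minute


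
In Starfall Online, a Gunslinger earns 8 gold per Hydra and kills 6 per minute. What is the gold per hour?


Gold per minute = 8 * 6 = 48
Gold per hour = 48 * 60 = 2880

2880 gold/hour


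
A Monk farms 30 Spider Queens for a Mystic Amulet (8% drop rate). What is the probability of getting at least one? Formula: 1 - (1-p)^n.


P(at least one) = 1 - P(none) = 1 - (1-p)^n
p = 8/100 = 0.08
1 - p = 0.92
(1 - p)^30 = 0.92^30 = 0.081966
P(at least one) = 1 - 0.081966 = 0.9180

0.9180


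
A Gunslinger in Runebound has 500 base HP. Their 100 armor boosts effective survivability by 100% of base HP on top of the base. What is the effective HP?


EHP = 500 * (1 + 100/100)
= 500 * (1 + 1.0)
= 500 * 2.0
= 1000.0

1000.0 EHP


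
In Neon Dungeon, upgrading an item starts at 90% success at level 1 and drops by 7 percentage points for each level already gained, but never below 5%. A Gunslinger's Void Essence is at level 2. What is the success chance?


raw_rate = 90 - 7 * (2 - 1)
= 90 - 7 * 1
= 90 - 7
= 83
Apply floor: max(83, 5) = 83%

83%


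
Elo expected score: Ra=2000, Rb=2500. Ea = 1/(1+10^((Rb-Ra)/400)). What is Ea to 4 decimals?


Elo expected score: Ea = 1/(1 + 10^((Rb-Ra)/400))
Rb - Ra = 2500 - 2000 = 500
(Rb-Ra)/400 = 500/400 = 1.25
10^1.25 = 17.782794
Ea = 1/(1 + 17.782794) = 1/18.782794 = 0.0532

0.0532


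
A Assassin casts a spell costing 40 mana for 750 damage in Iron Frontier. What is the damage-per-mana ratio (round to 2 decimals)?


Efficiency = damage / mana
= 750 / 40
= 18.75

18.75 dmg/mana


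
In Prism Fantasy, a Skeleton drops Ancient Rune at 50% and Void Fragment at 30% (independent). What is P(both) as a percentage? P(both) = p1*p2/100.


For independent events, P(both) = P(A) * P(B)
= 50% * 30%
= 1500 / 100 %
= 15.0%

15.0%


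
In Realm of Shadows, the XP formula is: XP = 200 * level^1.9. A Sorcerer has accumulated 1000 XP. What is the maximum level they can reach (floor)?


XP = 200 * level^1.9, so level = (XP / 200)^(1/1.9)
= (1000 / 200)^(1/1.9)
= 5.0^0.5263
= 2.3328
Floor: level = 2

level 2


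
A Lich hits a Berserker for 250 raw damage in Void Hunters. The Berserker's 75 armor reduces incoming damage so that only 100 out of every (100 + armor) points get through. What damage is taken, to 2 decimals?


actual = 250 * 100 / (100 + 75)
= 250 * 100 / 175
= 25000 / 175
= 142.86

142.86 damage


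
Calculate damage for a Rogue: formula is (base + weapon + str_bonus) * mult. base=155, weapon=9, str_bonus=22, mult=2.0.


Sum base + weapon + str = 155 + 9 + 22 = 186
Multiply by 2.0:
186 * 2.0 = 372.0

372.0 damage


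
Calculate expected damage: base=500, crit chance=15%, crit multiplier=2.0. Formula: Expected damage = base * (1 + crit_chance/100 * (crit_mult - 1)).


E[dmg] = base * (1 + crit_chance * (crit_mult - 1))
cc as decimal = 15/100 = 0.15
cm - 1 = 2.0 - 1 = 1.0
Bonus factor = 0.15 * 1.0 = 0.15
Total multiplier = 1 + 0.15 = 1.15
Expected damage = 500 * 1.15 = 575.00

575.00 damage


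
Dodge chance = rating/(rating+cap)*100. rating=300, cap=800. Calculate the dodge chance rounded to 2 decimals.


dodge% = 300 / (300 + 800) * 100
= 300 / 1100 * 100
= 0.272727 * 100
= 27.27%

27.27%


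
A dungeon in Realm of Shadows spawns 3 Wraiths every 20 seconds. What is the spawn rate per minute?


Spawns per minute = count * (60 / interval)
= 3 * (60 / 20)
= 3 * 3.0
= 9.0

9.0 per minute


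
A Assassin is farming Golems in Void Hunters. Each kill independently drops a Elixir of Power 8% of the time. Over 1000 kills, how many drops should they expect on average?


Expected drops = kills * (drop_rate / 100)
= 1000 * (8 / 100)
= 1000 * 0.08
= 80.0

80.0 drops


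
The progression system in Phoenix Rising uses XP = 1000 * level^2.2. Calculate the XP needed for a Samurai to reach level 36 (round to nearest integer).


XP = 1000 * level^2.2
Substitute level = 36:
XP = 1000 * 36^2.2
= 1000 * 2653.7836
= 2653784

2653784 XP


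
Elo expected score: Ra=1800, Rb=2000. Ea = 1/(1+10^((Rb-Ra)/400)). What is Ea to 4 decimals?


Elo expected score: Ea = 1/(1 + 10^((Rb-Ra)/400))
Rb - Ra = 2000 - 1800 = 200
(Rb-Ra)/400 = 200/400 = 0.5
10^0.5 = 3.162278
Ea = 1/(1 + 3.162278) = 1/4.162278 = 0.2403

0.2403


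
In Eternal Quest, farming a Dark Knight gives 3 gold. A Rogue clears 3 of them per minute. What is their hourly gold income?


Gold per minute = 3 * 3 = 9
Gold per hour = 9 * 60 = 540

540 gold/hour


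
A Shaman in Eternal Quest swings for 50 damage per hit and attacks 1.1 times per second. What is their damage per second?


DPS = damage * attack_speed
= 50 * 1.1
= 55.0

55.0 DPS


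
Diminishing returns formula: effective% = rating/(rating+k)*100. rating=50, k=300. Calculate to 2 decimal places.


effective% = rating / (rating + k) * 100
= 50 / (50 + 300) * 100
= 50 / 350 * 100
= 0.142857 * 100
= 14.29%

14.29%


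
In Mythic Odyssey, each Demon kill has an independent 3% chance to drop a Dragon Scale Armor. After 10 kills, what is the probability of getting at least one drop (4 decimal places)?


P(at least one) = 1 - P(none) = 1 - (1-p)^n
p = 3/100 = 0.03
1 - p = 0.97
(1 - p)^10 = 0.97^10 = 0.737424
P(at least one) = 1 - 0.737424 = 0.2626

0.2626


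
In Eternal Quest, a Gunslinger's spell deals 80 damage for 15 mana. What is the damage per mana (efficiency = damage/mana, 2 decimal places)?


Efficiency = damage / mana
= 80 / 15
= 5.33

5.33 dmg/mana


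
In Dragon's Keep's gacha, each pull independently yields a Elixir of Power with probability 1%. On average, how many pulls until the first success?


Expected pulls for a geometric distribution = 1/p = 100 / rate%
= 100 / 1
= 100.0

100.0 pulls


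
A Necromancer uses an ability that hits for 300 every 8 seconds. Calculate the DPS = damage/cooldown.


DPS = damage / cooldown
= 300 / 8
= 37.50

37.50 DPS


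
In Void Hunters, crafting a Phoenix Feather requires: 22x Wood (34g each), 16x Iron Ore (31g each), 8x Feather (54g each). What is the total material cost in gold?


Cost breakdown:
  Wood: 22 * 34 = 748
  Iron Ore: 16 * 31 = 496
  Feather: 8 * 54 = 432
Total = 748 + 496 + 432 = 1676

1676 gold


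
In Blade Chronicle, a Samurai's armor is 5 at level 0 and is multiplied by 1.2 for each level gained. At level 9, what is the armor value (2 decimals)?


value = base * growth^level
= 5 * 1.2^9
= 5 * 5.15978
= 25.80

25.80 armor


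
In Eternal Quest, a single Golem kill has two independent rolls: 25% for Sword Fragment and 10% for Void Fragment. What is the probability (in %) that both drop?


For independent events, P(both) = P(A) * P(B)
= 25% * 10%
= 250 / 100 %
= 2.5%

2.5%


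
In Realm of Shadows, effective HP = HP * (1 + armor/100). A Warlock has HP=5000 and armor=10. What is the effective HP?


EHP = 5000 * (1 + 10/100)
= 5000 * (1 + 0.1)
= 5000 * 1.1
= 5500.0

5500.0 EHP


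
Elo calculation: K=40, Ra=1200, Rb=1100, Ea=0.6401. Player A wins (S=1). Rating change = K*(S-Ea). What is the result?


Elo update: delta = K * (S - Ea), where S = 1 (wins)
S - Ea = 1 - 0.6401 = 0.3599
Rating change = 40 * 0.3599
= 14.40

14.40 rating points


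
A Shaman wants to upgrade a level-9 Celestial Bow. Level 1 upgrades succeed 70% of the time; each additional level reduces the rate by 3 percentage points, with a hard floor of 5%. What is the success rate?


raw_rate = 70 - 3 * (9 - 1)
= 70 - 3 * 8
= 70 - 24
= 46
Apply floor: max(46, 5) = 46%

46%


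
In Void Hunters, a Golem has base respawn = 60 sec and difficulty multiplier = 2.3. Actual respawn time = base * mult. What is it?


Respawn time = base * multiplier
= 60 * 2.3
= 138.0 seconds

138.0 seconds


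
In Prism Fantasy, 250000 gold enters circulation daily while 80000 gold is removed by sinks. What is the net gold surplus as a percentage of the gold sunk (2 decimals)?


Net gold = 250000 - 80000 = 170000
Inflation rate = net / sunk * 100 = 170000 / 80000 * 100
= 2.125 * 100
= 212.50%

212.50%


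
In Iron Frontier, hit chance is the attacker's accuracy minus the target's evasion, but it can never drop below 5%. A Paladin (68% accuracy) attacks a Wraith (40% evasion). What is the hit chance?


accuracy - evasion = 68 - 40 = 28
Apply floor: max(28, 5) = 28
Hit chance = 28%

28%


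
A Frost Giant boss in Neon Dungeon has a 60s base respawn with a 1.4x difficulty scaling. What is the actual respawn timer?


Respawn time = base * multiplier
= 60 * 1.4
= 84.0 seconds

84.0 seconds


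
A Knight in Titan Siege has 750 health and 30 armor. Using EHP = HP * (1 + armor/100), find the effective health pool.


EHP = 750 * (1 + 30/100)
= 750 * (1 + 0.3)
= 750 * 1.3
= 975.0

975.0 EHP


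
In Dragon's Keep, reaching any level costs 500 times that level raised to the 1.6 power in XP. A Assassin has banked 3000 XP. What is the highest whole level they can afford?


XP = 500 * level^1.6, so level = (XP / 500)^(1/1.6)
= (3000 / 500)^(1/1.6)
= 6.0^0.625
= 3.0644
Floor: level = 3

level 3


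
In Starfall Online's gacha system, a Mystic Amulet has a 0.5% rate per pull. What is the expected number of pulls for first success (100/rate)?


Expected pulls for a geometric distribution = 1/p = 100 / rate%
= 100 / 0.5
= 200.0

200.0 pulls


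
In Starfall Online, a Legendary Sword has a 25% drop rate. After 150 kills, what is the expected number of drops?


Expected drops = kills * (drop_rate / 100)
= 150 * (25 / 100)
= 150 * 0.25
= 37.5

37.5 drops


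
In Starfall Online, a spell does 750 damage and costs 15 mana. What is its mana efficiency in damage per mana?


Efficiency = damage / mana
= 750 / 15
= 50.00

50.00 dmg/mana


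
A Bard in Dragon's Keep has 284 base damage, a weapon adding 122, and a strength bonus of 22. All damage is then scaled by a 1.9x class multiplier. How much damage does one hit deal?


Sum base + weapon + str = 284 + 122 + 22 = 428
Multiply by 1.9:
428 * 1.9 = 813.2

813.2 damage


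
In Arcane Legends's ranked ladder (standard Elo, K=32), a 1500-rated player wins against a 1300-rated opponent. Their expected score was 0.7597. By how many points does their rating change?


Elo update: delta = K * (S - Ea), where S = 1 (wins)
S - Ea = 1 - 0.7597 = 0.2403
Rating change = 32 * 0.2403
= 7.69

7.69 rating points


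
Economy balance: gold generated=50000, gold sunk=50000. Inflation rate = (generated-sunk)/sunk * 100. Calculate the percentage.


Net gold = 50000 - 50000 = 0
Inflation rate = net / sunk * 100 = 0 / 50000 * 100
= 0.0 * 100
= 0.00%

0.00%


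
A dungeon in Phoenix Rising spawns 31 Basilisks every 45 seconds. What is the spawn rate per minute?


Spawns per minute = count * (60 / interval)
= 31 * (60 / 45)
= 31 * 1.3333
= 41.33

41.33 per minute


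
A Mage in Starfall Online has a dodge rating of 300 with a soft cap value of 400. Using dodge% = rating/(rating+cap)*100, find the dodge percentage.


dodge% = 300 / (300 + 400) * 100
= 300 / 700 * 100
= 0.428571 * 100
= 42.86%

42.86%


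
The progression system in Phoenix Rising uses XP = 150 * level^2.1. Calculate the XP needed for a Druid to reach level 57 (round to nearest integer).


XP = 150 * level^2.1
Substitute level = 57:
XP = 150 * 57^2.1
= 150 * 4867.8501
= 730178

730178 XP


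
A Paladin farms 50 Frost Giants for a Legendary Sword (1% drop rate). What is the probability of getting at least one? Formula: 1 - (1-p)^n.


P(at least one) = 1 - P(none) = 1 - (1-p)^n
p = 1/100 = 0.01
1 - p = 0.99
(1 - p)^50 = 0.99^50 = 0.605006
P(at least one) = 1 - 0.605006 = 0.3950

0.3950


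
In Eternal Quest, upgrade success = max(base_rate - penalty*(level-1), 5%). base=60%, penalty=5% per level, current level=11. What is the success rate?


raw_rate = 60 - 5 * (11 - 1)
= 60 - 5 * 10
= 60 - 50
= 10
Apply floor: max(10, 5) = 10%

10%


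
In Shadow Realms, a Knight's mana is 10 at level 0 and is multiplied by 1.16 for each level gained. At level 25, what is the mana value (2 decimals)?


value = base * growth^level
= 10 * 1.16^25
= 10 * 40.874244
= 408.74

408.74 mana


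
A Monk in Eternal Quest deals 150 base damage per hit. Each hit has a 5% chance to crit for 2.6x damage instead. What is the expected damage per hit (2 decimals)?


E[dmg] = base * (1 + crit_chance * (crit_mult - 1))
cc as decimal = 5/100 = 0.05
cm - 1 = 2.6 - 1 = 1.6
Bonus factor = 0.05 * 1.6 = 0.08
Total multiplier = 1 + 0.08 = 1.08
Expected damage = 150 * 1.08 = 162.00

162.00 damage


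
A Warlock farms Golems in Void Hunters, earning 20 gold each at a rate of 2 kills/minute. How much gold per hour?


Gold per minute = 20 * 2 = 40
Gold per hour = 40 * 60 = 2400

2400 gold/hour


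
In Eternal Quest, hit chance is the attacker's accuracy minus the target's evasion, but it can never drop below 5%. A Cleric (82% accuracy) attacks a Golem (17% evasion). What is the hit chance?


accuracy - evasion = 82 - 17 = 65
Apply floor: max(65, 5) = 65
Hit chance = 65%

65%


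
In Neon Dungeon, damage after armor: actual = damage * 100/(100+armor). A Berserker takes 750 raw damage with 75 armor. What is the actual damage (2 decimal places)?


actual = 750 * 100 / (100 + 75)
= 750 * 100 / 175
= 75000 / 175
= 428.57

428.57 damage


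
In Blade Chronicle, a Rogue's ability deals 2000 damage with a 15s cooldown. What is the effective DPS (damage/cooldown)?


DPS = damage / cooldown
= 2000 / 15
= 133.33

133.33 DPS


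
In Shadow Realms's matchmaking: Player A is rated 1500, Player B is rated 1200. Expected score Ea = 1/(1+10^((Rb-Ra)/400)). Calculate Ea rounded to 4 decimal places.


Elo expected score: Ea = 1/(1 + 10^((Rb-Ra)/400))
Rb - Ra = 1200 - 1500 = -300
(Rb-Ra)/400 = -300/400 = -0.75
10^-0.75 = 0.177828
Ea = 1/(1 + 0.177828) = 1/1.177828 = 0.8490

0.8490


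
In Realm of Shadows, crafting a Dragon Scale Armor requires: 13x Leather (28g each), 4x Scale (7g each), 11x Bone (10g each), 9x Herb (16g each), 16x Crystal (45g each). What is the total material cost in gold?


Cost breakdown:
  Leather: 13 * 28 = 364
  Scale: 4 * 7 = 28
  Bone: 11 * 10 = 110
  Herb: 9 * 16 = 144
  Crystal: 16 * 45 = 720
Total = 364 + 28 + 110 + 144 + 720 = 1366

1366 gold


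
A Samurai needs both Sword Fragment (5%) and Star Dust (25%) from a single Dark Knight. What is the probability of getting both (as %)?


For independent events, P(both) = P(A) * P(B)
= 5% * 25%
= 125 / 100 %
= 1.25%

1.25%


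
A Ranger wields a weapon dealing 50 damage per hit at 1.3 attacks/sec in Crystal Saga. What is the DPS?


DPS = damage * attack_speed
= 50 * 1.3
= 65.0

65.0 DPS


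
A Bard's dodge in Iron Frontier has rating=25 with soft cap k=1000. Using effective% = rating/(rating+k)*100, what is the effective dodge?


effective% = rating / (rating + k) * 100
= 25 / (25 + 1000) * 100
= 25 / 1025 * 100
= 0.02439 * 100
= 2.44%

2.44%


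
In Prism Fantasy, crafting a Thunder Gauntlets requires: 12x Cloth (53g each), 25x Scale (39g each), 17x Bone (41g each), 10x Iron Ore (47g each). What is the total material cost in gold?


Cost breakdown:
  Cloth: 12 * 53 = 636
  Scale: 25 * 39 = 975
  Bone: 17 * 41 = 697
  Iron Ore: 10 * 47 = 470
Total = 636 + 975 + 697 + 470 = 2778

2778 gold


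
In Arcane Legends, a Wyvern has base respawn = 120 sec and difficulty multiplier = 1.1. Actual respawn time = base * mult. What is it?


Respawn time = base * multiplier
= 120 * 1.1
= 132.0 seconds

132.0 seconds


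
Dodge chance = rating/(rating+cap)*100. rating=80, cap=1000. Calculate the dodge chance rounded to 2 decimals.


dodge% = 80 / (80 + 1000) * 100
= 80 / 1080 * 100
= 0.074074 * 100
= 7.41%

7.41%


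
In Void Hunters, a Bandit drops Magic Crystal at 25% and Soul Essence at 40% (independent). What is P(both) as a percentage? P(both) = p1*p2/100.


For independent events, P(both) = P(A) * P(B)
= 25% * 40%
= 1000 / 100 %
= 10.0%

10.0%


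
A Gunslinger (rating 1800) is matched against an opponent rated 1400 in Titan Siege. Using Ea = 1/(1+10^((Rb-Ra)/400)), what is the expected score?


Elo expected score: Ea = 1/(1 + 10^((Rb-Ra)/400))
Rb - Ra = 1400 - 1800 = -400
(Rb-Ra)/400 = -400/400 = -1.0
10^-1.0 = 0.1
Ea = 1/(1 + 0.1) = 1/1.1 = 0.9091

0.9091


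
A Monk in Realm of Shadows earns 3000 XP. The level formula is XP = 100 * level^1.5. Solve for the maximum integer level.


XP = 100 * level^1.5, so level = (XP / 100)^(1/1.5)
= (3000 / 100)^(1/1.5)
= 30.0^0.6667
= 9.6549
Floor: level = 9

level 9


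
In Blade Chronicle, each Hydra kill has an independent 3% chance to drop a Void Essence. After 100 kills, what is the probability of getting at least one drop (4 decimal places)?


P(at least one) = 1 - P(none) = 1 - (1-p)^n
p = 3/100 = 0.03
1 - p = 0.97
(1 - p)^100 = 0.97^100 = 0.047553
P(at least one) = 1 - 0.047553 = 0.9524

0.9524


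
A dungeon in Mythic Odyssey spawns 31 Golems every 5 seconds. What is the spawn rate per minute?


Spawns per minute = count * (60 / interval)
= 31 * (60 / 5)
= 31 * 12.0
= 372.0

372.0 per minute


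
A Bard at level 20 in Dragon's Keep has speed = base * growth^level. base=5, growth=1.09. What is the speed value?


value = base * growth^level
= 5 * 1.09^20
= 5 * 5.604411
= 28.02

28.02 speed


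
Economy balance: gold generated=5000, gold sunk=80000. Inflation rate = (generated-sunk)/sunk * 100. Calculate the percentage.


Net gold = 5000 - 80000 = -75000
Inflation rate = net / sunk * 100 = -75000 / 80000 * 100
= -0.9375 * 100
= -93.75%

-93.75%


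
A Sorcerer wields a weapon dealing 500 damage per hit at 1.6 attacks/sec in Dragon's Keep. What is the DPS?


DPS = damage * attack_speed
= 500 * 1.6
= 800.0

800.0 DPS


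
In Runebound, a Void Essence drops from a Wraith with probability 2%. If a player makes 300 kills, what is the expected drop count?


Expected drops = kills * (drop_rate / 100)
= 300 * (2 / 100)
= 300 * 0.02
= 6.0

6.0 drops


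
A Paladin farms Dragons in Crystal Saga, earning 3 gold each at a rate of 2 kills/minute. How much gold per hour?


Gold per minute = 3 * 2 = 6
Gold per hour = 6 * 60 = 360

360 gold/hour


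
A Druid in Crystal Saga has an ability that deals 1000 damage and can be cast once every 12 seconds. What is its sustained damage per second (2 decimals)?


DPS = damage / cooldown
= 1000 / 12
= 83.33

83.33 DPS


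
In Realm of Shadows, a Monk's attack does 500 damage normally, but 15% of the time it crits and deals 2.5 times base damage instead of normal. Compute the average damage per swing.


E[dmg] = base * (1 + crit_chance * (crit_mult - 1))
cc as decimal = 15/100 = 0.15
cm - 1 = 2.5 - 1 = 1.5
Bonus factor = 0.15 * 1.5 = 0.225
Total multiplier = 1 + 0.225 = 1.225
Expected damage = 500 * 1.225 = 612.50

612.50 damage


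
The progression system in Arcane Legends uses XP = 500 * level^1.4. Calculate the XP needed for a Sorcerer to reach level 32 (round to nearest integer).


XP = 500 * level^1.4
Substitute level = 32:
XP = 500 * 32^1.4
= 500 * 128.0
= 64000

64000 XP


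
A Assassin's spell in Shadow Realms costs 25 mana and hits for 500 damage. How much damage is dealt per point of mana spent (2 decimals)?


Efficiency = damage / mana
= 500 / 25
= 20.00

20.00 dmg/mana


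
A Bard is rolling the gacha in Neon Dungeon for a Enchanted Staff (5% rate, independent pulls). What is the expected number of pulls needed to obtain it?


Expected pulls for a geometric distribution = 1/p = 100 / rate%
= 100 / 5
= 20.0

20.0 pulls


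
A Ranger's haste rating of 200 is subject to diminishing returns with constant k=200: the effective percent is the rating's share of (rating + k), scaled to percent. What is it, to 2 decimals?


effective% = rating / (rating + k) * 100
= 200 / (200 + 200) * 100
= 200 / 400 * 100
= 0.5 * 100
= 50.00%

50.00%


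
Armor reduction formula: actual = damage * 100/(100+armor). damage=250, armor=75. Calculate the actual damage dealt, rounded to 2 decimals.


actual = 250 * 100 / (100 + 75)
= 250 * 100 / 175
= 25000 / 175
= 142.86

142.86 damage


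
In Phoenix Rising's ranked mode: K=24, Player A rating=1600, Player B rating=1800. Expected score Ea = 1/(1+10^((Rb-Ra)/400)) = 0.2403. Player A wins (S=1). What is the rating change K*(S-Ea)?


Elo update: delta = K * (S - Ea), where S = 1 (wins)
S - Ea = 1 - 0.2403 = 0.7597
Rating change = 24 * 0.7597
= 18.23

18.23 rating points


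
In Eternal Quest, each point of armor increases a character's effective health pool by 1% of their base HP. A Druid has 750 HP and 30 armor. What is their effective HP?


EHP = 750 * (1 + 30/100)
= 750 * (1 + 0.3)
= 750 * 1.3
= 975.0

975.0 EHP


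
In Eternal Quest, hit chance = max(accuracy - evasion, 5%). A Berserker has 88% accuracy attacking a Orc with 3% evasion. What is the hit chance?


accuracy - evasion = 88 - 3 = 85
Apply floor: max(85, 5) = 85
Hit chance = 85%

85%


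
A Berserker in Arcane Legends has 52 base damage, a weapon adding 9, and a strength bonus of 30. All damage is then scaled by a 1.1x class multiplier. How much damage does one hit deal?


Sum base + weapon + str = 52 + 9 + 30 = 91
Multiply by 1.1:
91 * 1.1 = 100.1

100.1 damage


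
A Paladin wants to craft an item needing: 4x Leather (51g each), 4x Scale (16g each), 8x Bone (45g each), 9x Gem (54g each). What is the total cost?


Cost breakdown:
  Leather: 4 * 51 = 204
  Scale: 4 * 16 = 64
  Bone: 8 * 45 = 360
  Gem: 9 * 54 = 486
Total = 204 + 64 + 360 + 486 = 1114

1114 gold


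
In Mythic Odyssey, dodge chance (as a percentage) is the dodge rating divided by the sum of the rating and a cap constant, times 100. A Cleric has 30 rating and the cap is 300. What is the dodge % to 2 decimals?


dodge% = 30 / (30 + 300) * 100
= 30 / 330 * 100
= 0.090909 * 100
= 9.09%

9.09%


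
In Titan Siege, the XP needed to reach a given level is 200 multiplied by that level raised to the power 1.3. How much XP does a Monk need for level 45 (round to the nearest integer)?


XP = 200 * level^1.3
Substitute level = 45:
XP = 200 * 45^1.3
= 200 * 140.9861
= 28197

28197 XP


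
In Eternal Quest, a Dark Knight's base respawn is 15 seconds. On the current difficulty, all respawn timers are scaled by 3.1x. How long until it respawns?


Respawn time = base * multiplier
= 15 * 3.1
= 46.5 seconds

46.5 seconds


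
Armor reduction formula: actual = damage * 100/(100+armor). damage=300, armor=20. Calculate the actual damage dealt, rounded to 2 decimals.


actual = 300 * 100 / (100 + 20)
= 300 * 100 / 120
= 30000 / 120
= 250.00

250.00 damage


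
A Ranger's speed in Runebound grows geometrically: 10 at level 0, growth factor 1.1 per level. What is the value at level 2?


value = base * growth^level
= 10 * 1.1^2
= 10 * 1.21
= 12.10

12.10 speed


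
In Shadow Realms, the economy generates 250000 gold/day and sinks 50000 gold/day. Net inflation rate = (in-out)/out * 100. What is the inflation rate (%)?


Net gold = 250000 - 50000 = 200000
Inflation rate = net / sunk * 100 = 200000 / 50000 * 100
= 4.0 * 100
= 400.00%

400.00%


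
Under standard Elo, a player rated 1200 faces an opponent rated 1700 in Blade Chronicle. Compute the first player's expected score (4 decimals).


Elo expected score: Ea = 1/(1 + 10^((Rb-Ra)/400))
Rb - Ra = 1700 - 1200 = 500
(Rb-Ra)/400 = 500/400 = 1.25
10^1.25 = 17.782794
Ea = 1/(1 + 17.782794) = 1/18.782794 = 0.0532

0.0532


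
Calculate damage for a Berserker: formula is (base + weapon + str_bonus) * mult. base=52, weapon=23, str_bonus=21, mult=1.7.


Sum base + weapon + str = 52 + 23 + 21 = 96
Multiply by 1.7:
96 * 1.7 = 163.2

163.2 damage


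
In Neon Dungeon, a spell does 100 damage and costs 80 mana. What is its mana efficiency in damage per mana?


Efficiency = damage / mana
= 100 / 80
= 1.25

1.25 dmg/mana


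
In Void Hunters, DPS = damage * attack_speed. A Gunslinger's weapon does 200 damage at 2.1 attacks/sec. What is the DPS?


DPS = damage * attack_speed
= 200 * 2.1
= 420.0

420.0 DPS


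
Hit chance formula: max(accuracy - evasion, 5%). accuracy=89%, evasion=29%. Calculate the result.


accuracy - evasion = 89 - 29 = 60
Apply floor: max(60, 5) = 60
Hit chance = 60%

60%


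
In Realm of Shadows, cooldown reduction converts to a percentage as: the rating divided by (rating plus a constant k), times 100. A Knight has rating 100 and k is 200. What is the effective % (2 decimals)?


effective% = rating / (rating + k) * 100
= 100 / (100 + 200) * 100
= 100 / 300 * 100
= 0.333333 * 100
= 33.33%

33.33%


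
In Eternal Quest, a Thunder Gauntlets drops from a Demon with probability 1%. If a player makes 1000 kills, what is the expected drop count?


Expected drops = kills * (drop_rate / 100)
= 1000 * (1 / 100)
= 1000 * 0.01
= 10.0

10.0 drops


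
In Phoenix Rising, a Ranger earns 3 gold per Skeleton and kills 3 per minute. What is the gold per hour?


Gold per minute = 3 * 3 = 9
Gold per hour = 9 * 60 = 540

540 gold/hour


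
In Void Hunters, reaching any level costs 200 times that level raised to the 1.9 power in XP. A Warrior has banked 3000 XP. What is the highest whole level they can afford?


XP = 200 * level^1.9, so level = (XP / 200)^(1/1.9)
= (3000 / 200)^(1/1.9)
= 15.0^0.5263
= 4.1591
Floor: level = 4

level 4


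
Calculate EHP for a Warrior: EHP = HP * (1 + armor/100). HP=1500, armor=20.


EHP = 1500 * (1 + 20/100)
= 1500 * (1 + 0.2)
= 1500 * 1.2
= 1800.0

1800.0 EHP


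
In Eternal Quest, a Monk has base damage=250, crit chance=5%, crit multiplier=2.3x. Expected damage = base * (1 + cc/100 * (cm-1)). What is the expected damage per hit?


E[dmg] = base * (1 + crit_chance * (crit_mult - 1))
cc as decimal = 5/100 = 0.05
cm - 1 = 2.3 - 1 = 1.3
Bonus factor = 0.05 * 1.3 = 0.065
Total multiplier = 1 + 0.065 = 1.065
Expected damage = 250 * 1.065 = 266.25

266.25 damage


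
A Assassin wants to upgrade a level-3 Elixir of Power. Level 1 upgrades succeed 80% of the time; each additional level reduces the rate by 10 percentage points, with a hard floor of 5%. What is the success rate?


raw_rate = 80 - 10 * (3 - 1)
= 80 - 10 * 2
= 80 - 20
= 60
Apply floor: max(60, 5) = 60%

60%


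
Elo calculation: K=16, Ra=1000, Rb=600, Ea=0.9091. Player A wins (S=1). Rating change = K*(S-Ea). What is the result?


Elo update: delta = K * (S - Ea), where S = 1 (wins)
S - Ea = 1 - 0.9091 = 0.0909
Rating change = 16 * 0.0909
= 1.45

1.45 rating points


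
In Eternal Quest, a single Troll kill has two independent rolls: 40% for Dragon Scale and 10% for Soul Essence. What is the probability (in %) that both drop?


For independent events, P(both) = P(A) * P(B)
= 40% * 10%
= 400 / 100 %
= 4.0%

4.0%


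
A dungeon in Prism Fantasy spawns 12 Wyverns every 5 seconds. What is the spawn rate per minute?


Spawns per minute = count * (60 / interval)
= 12 * (60 / 5)
= 12 * 12.0
= 144.0

144.0 per minute


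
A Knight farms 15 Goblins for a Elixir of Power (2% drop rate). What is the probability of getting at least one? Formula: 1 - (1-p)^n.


P(at least one) = 1 - P(none) = 1 - (1-p)^n
p = 2/100 = 0.02
1 - p = 0.98
(1 - p)^15 = 0.98^15 = 0.738569
P(at least one) = 1 - 0.738569 = 0.2614

0.2614


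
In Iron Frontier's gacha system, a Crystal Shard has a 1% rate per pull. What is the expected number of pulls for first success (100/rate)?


Expected pulls for a geometric distribution = 1/p = 100 / rate%
= 100 / 1
= 100.0

100.0 pulls


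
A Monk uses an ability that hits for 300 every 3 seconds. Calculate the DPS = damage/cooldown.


DPS = damage / cooldown
= 300 / 3
= 100.00

100.00 DPS


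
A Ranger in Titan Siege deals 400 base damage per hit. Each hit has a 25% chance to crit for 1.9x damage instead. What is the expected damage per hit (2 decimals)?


E[dmg] = base * (1 + crit_chance * (crit_mult - 1))
cc as decimal = 25/100 = 0.25
cm - 1 = 1.9 - 1 = 0.9
Bonus factor = 0.25 * 0.9 = 0.225
Total multiplier = 1 + 0.225 = 1.225
Expected damage = 400 * 1.225 = 490.00

490.00 damage


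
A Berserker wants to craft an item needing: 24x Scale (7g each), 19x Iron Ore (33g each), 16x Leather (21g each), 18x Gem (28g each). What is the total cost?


Cost breakdown:
  Scale: 24 * 7 = 168
  Iron Ore: 19 * 33 = 627
  Leather: 16 * 21 = 336
  Gem: 18 * 28 = 504
Total = 168 + 627 + 336 + 504 = 1635

1635 gold


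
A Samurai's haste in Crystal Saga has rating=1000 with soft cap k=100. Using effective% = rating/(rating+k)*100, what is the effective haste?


effective% = rating / (rating + k) * 100
= 1000 / (1000 + 100) * 100
= 1000 / 1100 * 100
= 0.909091 * 100
= 90.91%

90.91%


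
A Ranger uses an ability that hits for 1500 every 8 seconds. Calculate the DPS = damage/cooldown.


DPS = damage / cooldown
= 1500 / 8
= 187.50

187.50 DPS


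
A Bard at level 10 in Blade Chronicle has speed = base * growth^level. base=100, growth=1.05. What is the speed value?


value = base * growth^level
= 100 * 1.05^10
= 100 * 1.628895
= 162.89

162.89 speed


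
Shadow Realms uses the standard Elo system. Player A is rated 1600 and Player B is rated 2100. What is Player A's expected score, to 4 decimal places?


Elo expected score: Ea = 1/(1 + 10^((Rb-Ra)/400))
Rb - Ra = 2100 - 1600 = 500
(Rb-Ra)/400 = 500/400 = 1.25
10^1.25 = 17.782794
Ea = 1/(1 + 17.782794) = 1/18.782794 = 0.0532

0.0532


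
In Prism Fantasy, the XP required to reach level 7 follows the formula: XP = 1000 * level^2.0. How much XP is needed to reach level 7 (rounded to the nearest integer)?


XP = 1000 * level^2.0
Substitute level = 7:
XP = 1000 * 7^2.0
= 1000 * 49.0
= 49000

49000 XP


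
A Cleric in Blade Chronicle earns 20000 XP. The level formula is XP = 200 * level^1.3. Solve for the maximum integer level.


XP = 200 * level^1.3, so level = (XP / 200)^(1/1.3)
= (20000 / 200)^(1/1.3)
= 100.0^0.7692
= 34.5511
Floor: level = 34

level 34


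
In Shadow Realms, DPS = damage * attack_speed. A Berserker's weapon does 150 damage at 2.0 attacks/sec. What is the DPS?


DPS = damage * attack_speed
= 150 * 2.0
= 300.0

300.0 DPS


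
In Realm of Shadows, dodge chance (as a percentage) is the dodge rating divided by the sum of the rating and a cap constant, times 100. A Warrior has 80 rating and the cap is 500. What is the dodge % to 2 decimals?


dodge% = 80 / (80 + 500) * 100
= 80 / 580 * 100
= 0.137931 * 100
= 13.79%

13.79%


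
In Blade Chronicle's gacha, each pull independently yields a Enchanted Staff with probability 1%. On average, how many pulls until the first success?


Expected pulls for a geometric distribution = 1/p = 100 / rate%
= 100 / 1
= 100.0

100.0 pulls


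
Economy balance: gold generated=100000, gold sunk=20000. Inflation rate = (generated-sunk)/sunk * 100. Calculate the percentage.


Net gold = 100000 - 20000 = 80000
Inflation rate = net / sunk * 100 = 80000 / 20000 * 100
= 4.0 * 100
= 400.00%

400.00%


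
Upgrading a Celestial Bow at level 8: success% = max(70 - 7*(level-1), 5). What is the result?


raw_rate = 70 - 7 * (8 - 1)
= 70 - 7 * 7
= 70 - 49
= 21
Apply floor: max(21, 5) = 21%

21%


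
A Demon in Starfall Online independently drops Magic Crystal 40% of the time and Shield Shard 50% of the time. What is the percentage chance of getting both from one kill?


For independent events, P(both) = P(A) * P(B)
= 40% * 50%
= 2000 / 100 %
= 20.0%

20.0%


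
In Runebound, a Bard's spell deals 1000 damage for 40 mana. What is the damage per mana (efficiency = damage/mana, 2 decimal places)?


Efficiency = damage / mana
= 1000 / 40
= 25.00

25.00 dmg/mana


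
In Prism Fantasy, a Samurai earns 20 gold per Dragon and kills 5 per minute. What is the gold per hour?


Gold per minute = 20 * 5 = 100
Gold per hour = 100 * 60 = 6000

6000 gold/hour


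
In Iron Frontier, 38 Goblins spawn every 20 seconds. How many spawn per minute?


Spawns per minute = count * (60 / interval)
= 38 * (60 / 20)
= 38 * 3.0
= 114.0

114.0 per minute


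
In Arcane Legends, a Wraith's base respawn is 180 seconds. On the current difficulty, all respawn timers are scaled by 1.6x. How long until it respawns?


Respawn time = base * multiplier
= 180 * 1.6
= 288.0 seconds

288.0 seconds


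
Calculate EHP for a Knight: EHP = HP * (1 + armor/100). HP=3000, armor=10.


EHP = 3000 * (1 + 10/100)
= 3000 * (1 + 0.1)
= 3000 * 1.1
= 3300.0

3300.0 EHP


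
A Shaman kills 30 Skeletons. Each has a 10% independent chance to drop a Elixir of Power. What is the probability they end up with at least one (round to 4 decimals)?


P(at least one) = 1 - P(none) = 1 - (1-p)^n
p = 10/100 = 0.1
1 - p = 0.9
(1 - p)^30 = 0.9^30 = 0.042391
P(at least one) = 1 - 0.042391 = 0.9576

0.9576


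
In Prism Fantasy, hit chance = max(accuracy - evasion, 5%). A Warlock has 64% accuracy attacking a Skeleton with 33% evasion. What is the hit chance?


accuracy - evasion = 64 - 33 = 31
Apply floor: max(31, 5) = 31
Hit chance = 31%

31%


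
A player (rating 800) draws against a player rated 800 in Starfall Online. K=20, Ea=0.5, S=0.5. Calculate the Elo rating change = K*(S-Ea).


Elo update: delta = K * (S - Ea), where S = 0.5 (draws)
S - Ea = 0.5 - 0.5 = 0.0
Rating change = 20 * 0.0
= 0.00

0.00 rating points
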